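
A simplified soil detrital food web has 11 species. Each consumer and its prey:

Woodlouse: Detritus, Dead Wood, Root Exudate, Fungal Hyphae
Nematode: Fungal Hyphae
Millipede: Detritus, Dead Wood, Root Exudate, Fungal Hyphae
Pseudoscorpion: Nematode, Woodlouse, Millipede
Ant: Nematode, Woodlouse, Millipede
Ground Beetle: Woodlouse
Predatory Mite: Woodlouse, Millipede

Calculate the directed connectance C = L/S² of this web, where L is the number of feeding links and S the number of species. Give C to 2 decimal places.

C = 0.15

The web has S = 11 species and L = 18 feeding links.
C = L / S² = 18 / 121 = 0.1488 ≈ 0.15.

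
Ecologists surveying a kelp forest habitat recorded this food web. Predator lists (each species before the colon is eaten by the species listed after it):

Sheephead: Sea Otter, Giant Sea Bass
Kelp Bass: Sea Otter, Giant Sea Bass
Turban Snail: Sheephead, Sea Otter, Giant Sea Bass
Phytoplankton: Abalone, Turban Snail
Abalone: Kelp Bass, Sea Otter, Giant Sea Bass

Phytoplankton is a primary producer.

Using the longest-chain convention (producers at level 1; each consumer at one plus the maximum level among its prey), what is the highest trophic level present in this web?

4

Producers (level 1): Phytoplankton.
Phytoplankton → Abalone → Kelp Bass → Giant Sea Bass gives Giant Sea Bass level 4.
No species has a prey at level 4, so no species reaches level 5.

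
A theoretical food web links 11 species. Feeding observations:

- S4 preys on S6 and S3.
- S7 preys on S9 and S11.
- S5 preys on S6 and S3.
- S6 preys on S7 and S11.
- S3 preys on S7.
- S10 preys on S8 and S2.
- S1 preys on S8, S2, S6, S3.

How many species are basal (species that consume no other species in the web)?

4

Basal species (no prey listed): S9, S8, S2, S11.
Count: 4.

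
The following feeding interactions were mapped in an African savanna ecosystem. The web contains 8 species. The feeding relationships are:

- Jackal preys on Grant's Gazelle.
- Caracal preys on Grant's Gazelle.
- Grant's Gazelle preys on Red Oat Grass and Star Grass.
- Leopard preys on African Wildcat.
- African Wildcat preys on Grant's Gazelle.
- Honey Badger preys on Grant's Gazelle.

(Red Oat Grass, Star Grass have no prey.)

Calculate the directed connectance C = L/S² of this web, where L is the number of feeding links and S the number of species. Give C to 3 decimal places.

The web has S = 8 species and L = 7 feeding links.
C = L / S² = 7 / 64 = 0.1094 ≈ 0.109.

C = 0.109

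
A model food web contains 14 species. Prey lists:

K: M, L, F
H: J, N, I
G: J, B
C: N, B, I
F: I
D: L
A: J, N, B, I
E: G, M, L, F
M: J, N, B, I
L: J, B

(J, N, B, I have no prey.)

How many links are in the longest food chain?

One longest chain: J → L → K.
It has 3 species and 2 links.

2 links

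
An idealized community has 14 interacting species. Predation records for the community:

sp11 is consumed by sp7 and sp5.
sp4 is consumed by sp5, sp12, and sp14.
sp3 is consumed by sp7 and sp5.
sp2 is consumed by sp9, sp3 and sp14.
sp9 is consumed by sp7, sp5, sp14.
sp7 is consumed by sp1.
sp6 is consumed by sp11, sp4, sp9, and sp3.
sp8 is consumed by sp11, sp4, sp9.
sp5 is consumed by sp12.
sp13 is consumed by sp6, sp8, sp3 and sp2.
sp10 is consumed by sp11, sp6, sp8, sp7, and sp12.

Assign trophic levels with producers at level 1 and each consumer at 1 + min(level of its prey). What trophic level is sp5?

sp13 is a producer → level 1.
sp3 eats sp13 → level 2.
sp5 eats sp3 → level 3.
No prey of sp5 is below level 2, so 3 is the minimum.

Trophic level 3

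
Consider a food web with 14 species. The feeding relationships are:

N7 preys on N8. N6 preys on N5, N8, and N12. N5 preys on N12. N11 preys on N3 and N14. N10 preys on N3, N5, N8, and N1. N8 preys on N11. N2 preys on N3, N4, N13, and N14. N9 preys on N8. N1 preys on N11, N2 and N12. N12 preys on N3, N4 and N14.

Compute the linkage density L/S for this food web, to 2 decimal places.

L/S = 1.64

There are L = 23 links among S = 14 species.
L/S = 23/14 = 1.6429 ≈ 1.64.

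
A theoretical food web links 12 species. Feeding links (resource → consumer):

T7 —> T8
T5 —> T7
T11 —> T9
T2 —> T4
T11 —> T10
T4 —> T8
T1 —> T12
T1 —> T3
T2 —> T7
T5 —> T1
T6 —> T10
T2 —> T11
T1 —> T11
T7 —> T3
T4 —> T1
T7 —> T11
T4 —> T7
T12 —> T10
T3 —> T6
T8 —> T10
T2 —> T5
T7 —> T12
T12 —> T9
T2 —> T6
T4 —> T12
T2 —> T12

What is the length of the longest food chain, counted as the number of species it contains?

One longest chain: T2 → T4 → T7 → T3 → T6 → T10.
It has 6 species and 5 links.

6 species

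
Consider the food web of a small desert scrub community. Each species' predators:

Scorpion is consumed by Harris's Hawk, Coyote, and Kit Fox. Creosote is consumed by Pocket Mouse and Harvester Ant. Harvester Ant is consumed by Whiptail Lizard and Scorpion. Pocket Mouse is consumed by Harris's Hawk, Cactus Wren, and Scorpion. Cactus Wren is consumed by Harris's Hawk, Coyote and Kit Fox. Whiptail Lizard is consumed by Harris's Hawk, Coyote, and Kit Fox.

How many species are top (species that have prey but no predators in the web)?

3

Top species (has prey, but nothing eats it): Kit Fox, Harris's Hawk, Coyote.
Count: 3.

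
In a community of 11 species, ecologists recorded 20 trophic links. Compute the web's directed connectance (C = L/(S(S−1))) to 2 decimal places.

C = 0.18

The web has S = 11 species and L = 20 feeding links.
C = L / (S(S−1)) = 20 / 110 = 0.1818 ≈ 0.18.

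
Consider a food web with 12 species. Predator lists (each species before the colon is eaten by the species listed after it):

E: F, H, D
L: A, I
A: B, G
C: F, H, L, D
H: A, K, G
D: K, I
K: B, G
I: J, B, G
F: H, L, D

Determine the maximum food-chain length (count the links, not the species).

4 links

One longest chain: C → F → L → I → J.
It has 5 species and 4 links.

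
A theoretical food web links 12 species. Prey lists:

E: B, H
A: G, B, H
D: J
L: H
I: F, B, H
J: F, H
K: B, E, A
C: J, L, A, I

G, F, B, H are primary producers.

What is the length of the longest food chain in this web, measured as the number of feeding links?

One longest chain: F → J → D.
It has 3 species and 2 links.

2 links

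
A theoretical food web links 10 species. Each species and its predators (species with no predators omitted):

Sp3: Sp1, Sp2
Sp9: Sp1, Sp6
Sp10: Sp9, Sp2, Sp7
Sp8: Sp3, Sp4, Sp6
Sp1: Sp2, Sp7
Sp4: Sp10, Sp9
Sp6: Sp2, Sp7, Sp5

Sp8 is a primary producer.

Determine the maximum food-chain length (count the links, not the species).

5 links

One longest chain: Sp8 → Sp4 → Sp10 → Sp9 → Sp1 → Sp2.
It has 6 species and 5 links.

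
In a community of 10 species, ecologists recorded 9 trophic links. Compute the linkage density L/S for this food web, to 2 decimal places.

There are L = 9 links among S = 10 species.
L/S = 9/10 = 0.9000 ≈ 0.90.

L/S = 0.90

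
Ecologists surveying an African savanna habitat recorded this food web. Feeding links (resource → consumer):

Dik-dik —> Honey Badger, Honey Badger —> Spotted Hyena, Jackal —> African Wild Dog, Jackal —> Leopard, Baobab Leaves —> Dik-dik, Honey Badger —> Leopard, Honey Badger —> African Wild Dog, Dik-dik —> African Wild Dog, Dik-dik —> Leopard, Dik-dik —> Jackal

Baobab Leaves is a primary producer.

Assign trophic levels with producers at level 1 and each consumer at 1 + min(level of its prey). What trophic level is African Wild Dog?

Trophic level 3

Baobab Leaves is a producer → level 1.
Dik-dik eats Baobab Leaves → level 2.
African Wild Dog eats Dik-dik → level 3.
No prey of African Wild Dog is below level 2, so 3 is the minimum.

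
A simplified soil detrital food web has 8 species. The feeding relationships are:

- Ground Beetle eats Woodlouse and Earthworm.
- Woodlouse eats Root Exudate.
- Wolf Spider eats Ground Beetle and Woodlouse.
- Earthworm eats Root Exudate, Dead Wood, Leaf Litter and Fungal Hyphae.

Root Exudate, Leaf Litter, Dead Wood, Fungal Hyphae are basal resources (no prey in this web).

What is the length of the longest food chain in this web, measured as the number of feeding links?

One longest chain: Root Exudate → Earthworm → Ground Beetle → Wolf Spider.
It has 4 species and 3 links.

3 links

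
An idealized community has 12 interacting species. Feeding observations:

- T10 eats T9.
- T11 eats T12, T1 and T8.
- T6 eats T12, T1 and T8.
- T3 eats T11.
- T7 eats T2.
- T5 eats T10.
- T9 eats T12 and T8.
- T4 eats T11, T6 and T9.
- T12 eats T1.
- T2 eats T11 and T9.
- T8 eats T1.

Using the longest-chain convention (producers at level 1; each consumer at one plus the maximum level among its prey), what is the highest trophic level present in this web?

Producers (level 1): T1.
T1 → T8 → T9 → T10 → T5 gives T5 level 5.
No species has a prey at level 5, so no species reaches level 6.

5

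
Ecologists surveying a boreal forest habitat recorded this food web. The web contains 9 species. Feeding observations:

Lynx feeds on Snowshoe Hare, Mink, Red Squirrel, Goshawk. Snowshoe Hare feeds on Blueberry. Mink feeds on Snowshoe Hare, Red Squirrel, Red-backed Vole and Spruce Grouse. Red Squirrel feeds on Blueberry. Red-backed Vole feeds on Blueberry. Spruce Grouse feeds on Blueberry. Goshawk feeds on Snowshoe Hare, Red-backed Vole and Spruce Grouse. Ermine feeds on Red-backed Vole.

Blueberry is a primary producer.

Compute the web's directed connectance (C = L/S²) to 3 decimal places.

C = 0.198

The web has S = 9 species and L = 16 feeding links.
C = L / S² = 16 / 81 = 0.1975 ≈ 0.198.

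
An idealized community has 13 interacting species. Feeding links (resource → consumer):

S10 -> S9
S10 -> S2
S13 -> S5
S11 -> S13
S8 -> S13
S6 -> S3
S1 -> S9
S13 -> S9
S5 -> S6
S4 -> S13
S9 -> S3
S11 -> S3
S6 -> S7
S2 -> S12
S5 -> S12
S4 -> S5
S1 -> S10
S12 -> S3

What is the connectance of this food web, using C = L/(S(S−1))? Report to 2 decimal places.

The web has S = 13 species and L = 18 feeding links.
C = L / (S(S−1)) = 18 / 156 = 0.1154 ≈ 0.12.

C = 0.12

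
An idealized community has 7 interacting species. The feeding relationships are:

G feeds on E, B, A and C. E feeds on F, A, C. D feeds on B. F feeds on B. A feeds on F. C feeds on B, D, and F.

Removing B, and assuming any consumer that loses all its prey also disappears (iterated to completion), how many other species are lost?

6

Remove B.
Round 1: F (all prey gone), D (all prey gone) → extinct.
Round 2: C (all prey gone), A (all prey gone) → extinct.
Round 3: E (all prey gone) → extinct.
Round 4: G (all prey gone) → extinct.
No further losses. Total secondary extinctions: 6.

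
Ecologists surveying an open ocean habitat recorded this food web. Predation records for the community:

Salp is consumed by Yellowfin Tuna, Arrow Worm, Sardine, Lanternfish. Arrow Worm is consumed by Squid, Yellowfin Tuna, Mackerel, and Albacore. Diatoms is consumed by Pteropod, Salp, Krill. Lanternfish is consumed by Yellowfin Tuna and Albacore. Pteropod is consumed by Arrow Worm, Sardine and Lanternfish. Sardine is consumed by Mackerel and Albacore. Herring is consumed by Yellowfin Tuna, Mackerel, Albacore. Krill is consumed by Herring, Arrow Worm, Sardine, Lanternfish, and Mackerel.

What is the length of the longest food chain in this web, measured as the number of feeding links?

3 links

One longest chain: Diatoms → Pteropod → Lanternfish → Albacore.
It has 4 species and 3 links.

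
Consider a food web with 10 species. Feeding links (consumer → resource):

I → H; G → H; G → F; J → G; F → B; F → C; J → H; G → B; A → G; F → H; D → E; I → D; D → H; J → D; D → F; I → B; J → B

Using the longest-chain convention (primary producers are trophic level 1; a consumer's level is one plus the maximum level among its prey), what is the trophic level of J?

H is a producer → level 1.
F eats H (level 1); other prey at levels: B 1, C 1 → level 2.
D eats F (level 2); other prey at levels: E 1, H 1 → level 3.
J eats D (level 3); other prey at levels: H 1, B 1, G 3 → level 4.

Trophic level 4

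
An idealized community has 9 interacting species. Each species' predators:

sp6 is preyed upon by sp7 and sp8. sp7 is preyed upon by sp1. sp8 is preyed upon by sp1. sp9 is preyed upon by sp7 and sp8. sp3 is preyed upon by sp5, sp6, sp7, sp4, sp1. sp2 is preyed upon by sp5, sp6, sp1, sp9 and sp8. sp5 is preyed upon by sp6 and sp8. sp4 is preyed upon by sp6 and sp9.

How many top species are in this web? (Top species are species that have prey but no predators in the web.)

1

Top species (has prey, but nothing eats it): sp1.
Count: 1.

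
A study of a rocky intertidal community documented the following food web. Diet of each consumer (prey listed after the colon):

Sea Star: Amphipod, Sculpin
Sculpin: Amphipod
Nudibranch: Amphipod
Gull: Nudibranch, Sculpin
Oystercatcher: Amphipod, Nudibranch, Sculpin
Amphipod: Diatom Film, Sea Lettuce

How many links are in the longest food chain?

One longest chain: Diatom Film → Amphipod → Nudibranch → Gull.
It has 4 species and 3 links.

3 links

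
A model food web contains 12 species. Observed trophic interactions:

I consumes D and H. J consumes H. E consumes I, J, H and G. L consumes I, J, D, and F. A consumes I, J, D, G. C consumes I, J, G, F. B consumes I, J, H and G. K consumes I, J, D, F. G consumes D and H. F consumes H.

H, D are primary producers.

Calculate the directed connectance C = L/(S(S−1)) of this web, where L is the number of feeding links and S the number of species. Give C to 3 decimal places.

C = 0.227

The web has S = 12 species and L = 30 feeding links.
C = L / (S(S−1)) = 30 / 132 = 0.2273 ≈ 0.227.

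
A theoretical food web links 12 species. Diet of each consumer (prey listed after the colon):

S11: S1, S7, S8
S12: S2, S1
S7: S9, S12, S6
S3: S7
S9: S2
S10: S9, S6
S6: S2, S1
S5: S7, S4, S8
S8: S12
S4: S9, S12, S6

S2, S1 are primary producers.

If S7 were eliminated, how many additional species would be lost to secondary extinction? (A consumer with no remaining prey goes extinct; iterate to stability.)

1

Remove S7.
Round 1: S3 (all prey gone) → extinct.
No further losses. Total secondary extinctions: 1.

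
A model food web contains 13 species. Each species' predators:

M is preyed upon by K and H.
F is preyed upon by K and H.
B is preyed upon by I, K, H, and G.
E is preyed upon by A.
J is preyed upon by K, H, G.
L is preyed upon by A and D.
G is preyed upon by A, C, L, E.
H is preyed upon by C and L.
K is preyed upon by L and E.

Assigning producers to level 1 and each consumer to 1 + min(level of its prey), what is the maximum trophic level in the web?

4

Producers (level 1): J, B, F, M.
Following each consumer down to its lowest-level prey: J → G → L → D (levels 1 through 4).
All prey of D (L 3) are at level 3 or above, so D is at level 1 + 3 = 4.
Every consumer has at least one prey at level 3 or below, so none exceeds level 4.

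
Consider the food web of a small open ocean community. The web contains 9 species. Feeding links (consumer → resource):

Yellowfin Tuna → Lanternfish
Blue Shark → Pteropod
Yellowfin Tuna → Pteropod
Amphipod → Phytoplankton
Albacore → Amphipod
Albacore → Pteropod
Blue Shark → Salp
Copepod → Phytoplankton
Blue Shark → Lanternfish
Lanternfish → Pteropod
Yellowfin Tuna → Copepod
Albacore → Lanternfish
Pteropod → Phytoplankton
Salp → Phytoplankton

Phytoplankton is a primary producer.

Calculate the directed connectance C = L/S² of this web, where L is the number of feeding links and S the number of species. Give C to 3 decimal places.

The web has S = 9 species and L = 14 feeding links.
C = L / S² = 14 / 81 = 0.1728 ≈ 0.173.

C = 0.173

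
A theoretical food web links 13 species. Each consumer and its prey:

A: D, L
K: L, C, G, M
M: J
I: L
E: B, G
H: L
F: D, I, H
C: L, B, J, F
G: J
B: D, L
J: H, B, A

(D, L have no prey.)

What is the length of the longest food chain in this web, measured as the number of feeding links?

One longest chain: L → H → J → G → E.
It has 5 species and 4 links.

4 links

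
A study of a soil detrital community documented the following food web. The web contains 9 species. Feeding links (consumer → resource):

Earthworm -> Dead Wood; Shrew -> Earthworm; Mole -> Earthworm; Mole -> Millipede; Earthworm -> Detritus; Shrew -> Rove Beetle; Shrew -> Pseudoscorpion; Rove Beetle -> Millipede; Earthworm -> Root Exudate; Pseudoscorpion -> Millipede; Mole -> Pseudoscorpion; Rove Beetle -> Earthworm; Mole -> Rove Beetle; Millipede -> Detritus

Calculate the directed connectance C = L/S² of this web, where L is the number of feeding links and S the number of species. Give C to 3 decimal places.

C = 0.173

The web has S = 9 species and L = 14 feeding links.
C = L / S² = 14 / 81 = 0.1728 ≈ 0.173.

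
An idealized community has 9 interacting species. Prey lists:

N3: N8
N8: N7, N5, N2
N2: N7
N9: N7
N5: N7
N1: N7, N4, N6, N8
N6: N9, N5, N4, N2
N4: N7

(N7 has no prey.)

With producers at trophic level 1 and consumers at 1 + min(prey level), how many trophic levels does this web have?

Producers (level 1): N7.
Following each consumer down to its lowest-level prey: N7 → N9 → N6 (levels 1 through 3).
All prey of N6 (N9 2, N5 2, N4 2, N2 2) are at level 2 or above, so N6 is at level 1 + 2 = 3.
Every consumer has at least one prey at level 2 or below, so none exceeds level 3.

3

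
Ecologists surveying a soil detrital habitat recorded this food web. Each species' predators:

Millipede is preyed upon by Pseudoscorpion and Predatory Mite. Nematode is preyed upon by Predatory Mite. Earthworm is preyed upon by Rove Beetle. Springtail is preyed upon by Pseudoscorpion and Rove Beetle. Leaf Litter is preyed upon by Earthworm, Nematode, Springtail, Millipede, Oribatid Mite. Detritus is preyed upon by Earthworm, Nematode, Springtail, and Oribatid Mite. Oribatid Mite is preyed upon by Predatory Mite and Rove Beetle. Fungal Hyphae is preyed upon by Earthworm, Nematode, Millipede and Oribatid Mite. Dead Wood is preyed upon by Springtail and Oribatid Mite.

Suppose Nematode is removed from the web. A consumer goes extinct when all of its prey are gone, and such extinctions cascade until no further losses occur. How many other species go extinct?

Remove Nematode.
Every predator of it retains at least one other prey: Predatory Mite still has Millipede, Oribatid Mite.
No consumer loses all prey, so no secondary extinctions occur.

0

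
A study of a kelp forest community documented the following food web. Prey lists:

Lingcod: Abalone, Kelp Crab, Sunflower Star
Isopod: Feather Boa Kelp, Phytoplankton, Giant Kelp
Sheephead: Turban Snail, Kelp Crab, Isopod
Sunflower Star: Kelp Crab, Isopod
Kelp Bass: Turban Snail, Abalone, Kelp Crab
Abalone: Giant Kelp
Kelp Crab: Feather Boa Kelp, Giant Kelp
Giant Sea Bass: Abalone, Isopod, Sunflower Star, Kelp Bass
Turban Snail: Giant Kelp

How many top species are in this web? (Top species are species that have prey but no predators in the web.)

Top species (has prey, but nothing eats it): Sheephead, Lingcod, Giant Sea Bass.
Count: 3.

3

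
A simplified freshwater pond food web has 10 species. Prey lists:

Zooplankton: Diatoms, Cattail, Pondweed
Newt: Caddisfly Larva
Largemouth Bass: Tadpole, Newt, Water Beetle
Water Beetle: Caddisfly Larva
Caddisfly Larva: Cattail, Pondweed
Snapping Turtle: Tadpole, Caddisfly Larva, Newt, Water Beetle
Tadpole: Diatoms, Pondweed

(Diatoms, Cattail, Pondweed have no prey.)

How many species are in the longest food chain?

One longest chain: Cattail → Caddisfly Larva → Newt → Snapping Turtle.
It has 4 species and 3 links.

4 species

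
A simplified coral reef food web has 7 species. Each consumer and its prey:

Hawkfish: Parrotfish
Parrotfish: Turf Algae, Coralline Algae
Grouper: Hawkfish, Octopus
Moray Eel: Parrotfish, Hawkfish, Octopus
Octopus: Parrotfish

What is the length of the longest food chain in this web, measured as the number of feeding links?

One longest chain: Turf Algae → Parrotfish → Hawkfish → Grouper.
It has 4 species and 3 links.

3 links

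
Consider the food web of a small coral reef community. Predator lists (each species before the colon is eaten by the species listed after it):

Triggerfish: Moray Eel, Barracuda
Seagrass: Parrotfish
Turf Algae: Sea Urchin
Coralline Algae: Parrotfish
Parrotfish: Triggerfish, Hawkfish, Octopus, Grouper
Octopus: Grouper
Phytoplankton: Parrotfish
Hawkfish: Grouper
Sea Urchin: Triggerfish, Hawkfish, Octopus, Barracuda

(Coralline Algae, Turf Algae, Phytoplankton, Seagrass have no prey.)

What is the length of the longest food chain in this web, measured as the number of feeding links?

3 links

One longest chain: Coralline Algae → Parrotfish → Triggerfish → Moray Eel.
It has 4 species and 3 links.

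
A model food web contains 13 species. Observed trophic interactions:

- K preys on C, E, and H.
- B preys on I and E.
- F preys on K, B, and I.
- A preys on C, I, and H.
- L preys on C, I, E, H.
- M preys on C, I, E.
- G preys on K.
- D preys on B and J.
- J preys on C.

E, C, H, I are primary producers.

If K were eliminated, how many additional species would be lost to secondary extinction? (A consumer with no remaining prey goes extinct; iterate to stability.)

Remove K.
Round 1: G (all prey gone) → extinct.
No further losses. Total secondary extinctions: 1.

1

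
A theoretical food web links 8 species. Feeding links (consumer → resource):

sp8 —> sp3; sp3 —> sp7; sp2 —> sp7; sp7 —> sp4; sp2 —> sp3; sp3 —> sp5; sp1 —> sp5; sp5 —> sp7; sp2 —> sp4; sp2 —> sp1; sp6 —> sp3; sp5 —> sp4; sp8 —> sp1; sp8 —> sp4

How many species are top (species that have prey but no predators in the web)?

3

Top species (has prey, but nothing eats it): sp6, sp8, sp2.
Count: 3.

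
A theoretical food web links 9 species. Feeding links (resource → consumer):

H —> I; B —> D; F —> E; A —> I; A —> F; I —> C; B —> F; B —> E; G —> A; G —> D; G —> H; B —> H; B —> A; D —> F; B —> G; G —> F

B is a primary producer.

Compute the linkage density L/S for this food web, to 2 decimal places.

L/S = 1.78

There are L = 16 links among S = 9 species.
L/S = 16/9 = 1.7778 ≈ 1.78.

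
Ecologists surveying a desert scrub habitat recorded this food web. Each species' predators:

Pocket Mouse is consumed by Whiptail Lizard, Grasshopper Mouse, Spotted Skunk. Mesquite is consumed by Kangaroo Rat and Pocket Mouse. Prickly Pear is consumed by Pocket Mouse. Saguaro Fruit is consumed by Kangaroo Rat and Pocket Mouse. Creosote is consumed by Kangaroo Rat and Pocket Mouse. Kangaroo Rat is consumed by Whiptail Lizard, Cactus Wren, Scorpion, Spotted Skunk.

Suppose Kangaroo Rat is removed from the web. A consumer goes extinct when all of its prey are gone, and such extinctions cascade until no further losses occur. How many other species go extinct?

Remove Kangaroo Rat.
Round 1: Scorpion (all prey gone), Cactus Wren (all prey gone) → extinct.
No further losses. Total secondary extinctions: 2.

2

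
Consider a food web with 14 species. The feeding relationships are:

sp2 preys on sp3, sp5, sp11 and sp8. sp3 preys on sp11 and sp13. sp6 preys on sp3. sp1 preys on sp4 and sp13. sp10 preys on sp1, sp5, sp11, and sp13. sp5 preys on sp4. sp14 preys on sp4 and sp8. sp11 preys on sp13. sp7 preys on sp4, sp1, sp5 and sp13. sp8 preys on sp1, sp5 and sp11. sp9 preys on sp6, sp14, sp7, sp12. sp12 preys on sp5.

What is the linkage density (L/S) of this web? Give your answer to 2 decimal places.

There are L = 29 links among S = 14 species.
L/S = 29/14 = 2.0714 ≈ 2.07.

L/S = 2.07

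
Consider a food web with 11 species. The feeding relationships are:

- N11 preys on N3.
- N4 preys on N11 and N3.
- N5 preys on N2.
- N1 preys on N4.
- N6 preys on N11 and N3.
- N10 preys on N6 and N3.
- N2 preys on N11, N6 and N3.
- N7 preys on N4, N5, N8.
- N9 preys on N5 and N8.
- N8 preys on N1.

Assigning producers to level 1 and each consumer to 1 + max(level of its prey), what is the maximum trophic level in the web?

6

Producers (level 1): N3.
N3 → N11 → N4 → N1 → N8 → N7 gives N7 level 6.
No species has a prey at level 6, so no species reaches level 7.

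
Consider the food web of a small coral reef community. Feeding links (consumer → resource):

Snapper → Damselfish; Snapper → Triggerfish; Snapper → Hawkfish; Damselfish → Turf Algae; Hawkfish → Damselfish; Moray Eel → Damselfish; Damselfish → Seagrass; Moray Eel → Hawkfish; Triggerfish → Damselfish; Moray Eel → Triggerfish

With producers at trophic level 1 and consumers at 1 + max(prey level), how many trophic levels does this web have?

4

Producers (level 1): Turf Algae, Seagrass.
Turf Algae → Damselfish → Hawkfish → Moray Eel gives Moray Eel level 4.
No species has a prey at level 4, so no species reaches level 5.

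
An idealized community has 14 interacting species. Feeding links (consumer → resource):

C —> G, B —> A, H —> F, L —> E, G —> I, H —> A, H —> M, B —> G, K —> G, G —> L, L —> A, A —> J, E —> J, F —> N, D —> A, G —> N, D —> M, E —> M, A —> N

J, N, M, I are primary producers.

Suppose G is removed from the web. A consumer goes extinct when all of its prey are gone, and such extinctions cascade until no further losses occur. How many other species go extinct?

Remove G.
Round 1: C (all prey gone), K (all prey gone) → extinct.
No further losses. Total secondary extinctions: 2.

2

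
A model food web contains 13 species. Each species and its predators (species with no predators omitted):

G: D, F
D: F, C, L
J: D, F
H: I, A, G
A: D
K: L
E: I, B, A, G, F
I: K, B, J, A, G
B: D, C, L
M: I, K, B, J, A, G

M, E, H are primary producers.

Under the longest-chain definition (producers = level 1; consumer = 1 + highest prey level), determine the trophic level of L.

Trophic level 5

M is a producer → level 1.
I eats M (level 1); other prey at levels: E 1, H 1 → level 2.
G eats I (level 2); other prey at levels: M 1, E 1, H 1 → level 3.
D eats G (level 3); other prey at levels: B 3, J 3, A 3 → level 4.
L eats D (level 4); other prey at levels: K 3, B 3 → level 5.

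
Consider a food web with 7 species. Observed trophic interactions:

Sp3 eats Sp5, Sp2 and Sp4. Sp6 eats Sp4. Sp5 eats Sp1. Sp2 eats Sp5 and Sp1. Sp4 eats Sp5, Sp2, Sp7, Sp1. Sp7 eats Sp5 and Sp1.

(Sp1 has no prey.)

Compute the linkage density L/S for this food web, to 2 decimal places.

L/S = 1.86

There are L = 13 links among S = 7 species.
L/S = 13/7 = 1.8571 ≈ 1.86.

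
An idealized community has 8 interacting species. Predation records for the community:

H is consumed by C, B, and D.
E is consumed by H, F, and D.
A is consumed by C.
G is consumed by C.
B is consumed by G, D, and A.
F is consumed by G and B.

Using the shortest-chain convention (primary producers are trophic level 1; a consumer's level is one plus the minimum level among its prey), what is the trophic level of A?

Trophic level 4

E is a producer → level 1.
H eats E → level 2.
B eats H → level 3.
A eats B → level 4.
No prey of A is below level 3, so 4 is the minimum.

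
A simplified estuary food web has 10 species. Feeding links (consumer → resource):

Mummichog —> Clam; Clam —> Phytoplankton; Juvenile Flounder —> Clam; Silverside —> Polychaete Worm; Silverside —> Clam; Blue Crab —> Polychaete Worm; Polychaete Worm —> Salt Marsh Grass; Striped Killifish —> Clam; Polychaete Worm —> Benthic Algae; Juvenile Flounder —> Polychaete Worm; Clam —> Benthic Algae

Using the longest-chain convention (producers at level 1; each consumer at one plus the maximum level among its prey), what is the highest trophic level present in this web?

3

Producers (level 1): Phytoplankton, Salt Marsh Grass, Benthic Algae.
Salt Marsh Grass → Polychaete Worm → Blue Crab gives Blue Crab level 3.
No species has a prey at level 3, so no species reaches level 4.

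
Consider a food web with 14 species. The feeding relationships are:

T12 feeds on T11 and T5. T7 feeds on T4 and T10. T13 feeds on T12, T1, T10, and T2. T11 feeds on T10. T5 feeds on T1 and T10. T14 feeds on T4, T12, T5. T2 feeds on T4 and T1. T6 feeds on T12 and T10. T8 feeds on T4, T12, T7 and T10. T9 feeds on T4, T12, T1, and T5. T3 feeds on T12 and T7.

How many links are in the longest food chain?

3 links

One longest chain: T10 → T11 → T12 → T6.
It has 4 species and 3 links.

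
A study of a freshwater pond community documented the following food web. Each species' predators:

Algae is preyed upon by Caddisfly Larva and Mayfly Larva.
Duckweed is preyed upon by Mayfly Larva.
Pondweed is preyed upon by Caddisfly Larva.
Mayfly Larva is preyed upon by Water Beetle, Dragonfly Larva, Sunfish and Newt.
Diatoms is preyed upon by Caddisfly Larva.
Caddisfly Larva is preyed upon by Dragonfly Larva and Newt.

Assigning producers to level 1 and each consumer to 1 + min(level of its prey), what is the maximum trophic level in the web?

Producers (level 1): Diatoms, Pondweed, Algae, Duckweed.
Following each consumer down to its lowest-level prey: Algae → Mayfly Larva → Newt (levels 1 through 3).
All prey of Newt (Mayfly Larva 2, Caddisfly Larva 2) are at level 2 or above, so Newt is at level 1 + 2 = 3.
Every consumer has at least one prey at level 2 or below, so none exceeds level 3.

3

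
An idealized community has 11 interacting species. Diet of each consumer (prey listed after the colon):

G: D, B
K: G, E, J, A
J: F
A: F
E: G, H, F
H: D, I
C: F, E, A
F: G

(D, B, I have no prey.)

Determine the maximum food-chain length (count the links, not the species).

One longest chain: D → G → F → A → C.
It has 5 species and 4 links.

4 links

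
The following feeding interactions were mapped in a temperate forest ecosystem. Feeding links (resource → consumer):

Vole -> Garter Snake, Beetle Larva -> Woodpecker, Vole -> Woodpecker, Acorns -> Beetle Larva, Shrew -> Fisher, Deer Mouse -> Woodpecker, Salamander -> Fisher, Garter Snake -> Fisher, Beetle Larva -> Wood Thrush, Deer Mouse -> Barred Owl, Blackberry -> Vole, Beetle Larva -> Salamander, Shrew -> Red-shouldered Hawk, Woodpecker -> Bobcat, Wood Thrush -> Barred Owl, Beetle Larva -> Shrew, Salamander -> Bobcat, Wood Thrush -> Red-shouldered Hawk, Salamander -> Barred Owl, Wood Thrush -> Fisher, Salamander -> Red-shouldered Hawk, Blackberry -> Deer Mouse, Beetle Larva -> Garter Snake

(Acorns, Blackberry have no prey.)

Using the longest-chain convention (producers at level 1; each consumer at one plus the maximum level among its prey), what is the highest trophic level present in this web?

Producers (level 1): Acorns, Blackberry.
Blackberry → Vole → Woodpecker → Bobcat gives Bobcat level 4.
No species has a prey at level 4, so no species reaches level 5.

4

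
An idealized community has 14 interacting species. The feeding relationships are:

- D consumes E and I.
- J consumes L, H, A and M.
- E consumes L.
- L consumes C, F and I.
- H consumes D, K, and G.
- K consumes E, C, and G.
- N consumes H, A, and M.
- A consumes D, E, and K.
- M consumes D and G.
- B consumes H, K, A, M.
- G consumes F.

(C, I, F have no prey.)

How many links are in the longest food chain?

5 links

One longest chain: C → L → E → D → M → N.
It has 6 species and 5 links.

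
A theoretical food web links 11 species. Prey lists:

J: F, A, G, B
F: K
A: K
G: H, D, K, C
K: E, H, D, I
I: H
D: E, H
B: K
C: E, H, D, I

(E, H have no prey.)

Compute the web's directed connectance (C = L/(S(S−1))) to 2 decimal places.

C = 0.20

The web has S = 11 species and L = 22 feeding links.
C = L / (S(S−1)) = 22 / 110 = 0.2000 ≈ 0.20.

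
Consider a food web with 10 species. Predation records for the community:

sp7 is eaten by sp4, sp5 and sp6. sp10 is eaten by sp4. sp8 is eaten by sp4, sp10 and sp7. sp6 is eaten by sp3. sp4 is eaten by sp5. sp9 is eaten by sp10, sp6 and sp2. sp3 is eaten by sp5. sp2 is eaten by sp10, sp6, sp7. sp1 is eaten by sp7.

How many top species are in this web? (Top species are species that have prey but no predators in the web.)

1

Top species (has prey, but nothing eats it): sp5.
Count: 1.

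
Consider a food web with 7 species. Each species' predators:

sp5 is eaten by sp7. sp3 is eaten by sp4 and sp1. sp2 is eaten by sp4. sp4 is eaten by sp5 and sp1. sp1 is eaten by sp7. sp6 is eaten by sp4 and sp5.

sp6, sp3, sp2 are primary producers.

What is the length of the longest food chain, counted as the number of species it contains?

One longest chain: sp6 → sp4 → sp1 → sp7.
It has 4 species and 3 links.

4 species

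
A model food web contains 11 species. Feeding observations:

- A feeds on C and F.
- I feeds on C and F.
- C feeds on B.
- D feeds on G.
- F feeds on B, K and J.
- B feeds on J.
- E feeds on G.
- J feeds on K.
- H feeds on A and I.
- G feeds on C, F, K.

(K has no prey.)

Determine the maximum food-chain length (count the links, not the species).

5 links

One longest chain: K → J → B → F → G → E.
It has 6 species and 5 links.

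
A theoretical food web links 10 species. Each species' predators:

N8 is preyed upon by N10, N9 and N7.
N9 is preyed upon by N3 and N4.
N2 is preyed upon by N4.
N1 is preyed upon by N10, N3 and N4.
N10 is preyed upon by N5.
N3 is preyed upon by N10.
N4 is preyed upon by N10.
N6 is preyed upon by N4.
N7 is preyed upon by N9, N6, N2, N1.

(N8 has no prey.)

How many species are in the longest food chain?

6 species

One longest chain: N8 → N7 → N9 → N3 → N10 → N5.
It has 6 species and 5 links.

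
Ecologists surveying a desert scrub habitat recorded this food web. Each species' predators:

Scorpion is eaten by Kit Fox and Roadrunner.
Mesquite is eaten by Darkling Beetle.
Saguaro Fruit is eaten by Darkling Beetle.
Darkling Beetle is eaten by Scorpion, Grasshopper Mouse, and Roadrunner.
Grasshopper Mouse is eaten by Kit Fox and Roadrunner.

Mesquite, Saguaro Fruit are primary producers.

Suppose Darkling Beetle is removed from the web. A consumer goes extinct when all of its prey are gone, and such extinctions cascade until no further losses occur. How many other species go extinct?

Remove Darkling Beetle.
Round 1: Grasshopper Mouse (all prey gone), Scorpion (all prey gone) → extinct.
Round 2: Roadrunner (all prey gone), Kit Fox (all prey gone) → extinct.
No further losses. Total secondary extinctions: 4.

4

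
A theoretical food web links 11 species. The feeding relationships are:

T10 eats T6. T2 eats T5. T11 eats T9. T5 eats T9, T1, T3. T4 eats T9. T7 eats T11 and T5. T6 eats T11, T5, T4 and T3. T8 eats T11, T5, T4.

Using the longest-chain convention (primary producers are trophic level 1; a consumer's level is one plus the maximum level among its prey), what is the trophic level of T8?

Trophic level 3

T9 is a producer → level 1.
T4 eats T9 → level 2.
T8 eats T4 (level 2); other prey at levels: T11 2, T5 2 → level 3.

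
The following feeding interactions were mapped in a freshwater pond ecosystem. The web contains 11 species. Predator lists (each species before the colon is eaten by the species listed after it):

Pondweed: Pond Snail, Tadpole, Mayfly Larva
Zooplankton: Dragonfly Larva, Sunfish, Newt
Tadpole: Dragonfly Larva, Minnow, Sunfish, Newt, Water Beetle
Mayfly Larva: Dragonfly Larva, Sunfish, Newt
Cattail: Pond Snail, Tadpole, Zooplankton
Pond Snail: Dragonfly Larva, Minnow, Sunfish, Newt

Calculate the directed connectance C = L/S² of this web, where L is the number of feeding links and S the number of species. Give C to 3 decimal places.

The web has S = 11 species and L = 21 feeding links.
C = L / S² = 21 / 121 = 0.1736 ≈ 0.174.

C = 0.174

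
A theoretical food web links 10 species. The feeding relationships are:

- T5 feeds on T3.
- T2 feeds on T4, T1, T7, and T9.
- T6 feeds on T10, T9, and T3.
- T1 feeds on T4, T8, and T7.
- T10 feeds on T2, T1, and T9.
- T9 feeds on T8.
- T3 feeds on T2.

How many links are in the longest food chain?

4 links

One longest chain: T8 → T9 → T2 → T3 → T6.
It has 5 species and 4 links.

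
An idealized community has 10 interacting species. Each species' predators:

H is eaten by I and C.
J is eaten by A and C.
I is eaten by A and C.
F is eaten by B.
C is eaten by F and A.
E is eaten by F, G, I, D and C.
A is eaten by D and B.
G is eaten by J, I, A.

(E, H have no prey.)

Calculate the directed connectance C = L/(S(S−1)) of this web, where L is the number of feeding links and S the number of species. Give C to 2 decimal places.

The web has S = 10 species and L = 19 feeding links.
C = L / (S(S−1)) = 19 / 90 = 0.2111 ≈ 0.21.

C = 0.21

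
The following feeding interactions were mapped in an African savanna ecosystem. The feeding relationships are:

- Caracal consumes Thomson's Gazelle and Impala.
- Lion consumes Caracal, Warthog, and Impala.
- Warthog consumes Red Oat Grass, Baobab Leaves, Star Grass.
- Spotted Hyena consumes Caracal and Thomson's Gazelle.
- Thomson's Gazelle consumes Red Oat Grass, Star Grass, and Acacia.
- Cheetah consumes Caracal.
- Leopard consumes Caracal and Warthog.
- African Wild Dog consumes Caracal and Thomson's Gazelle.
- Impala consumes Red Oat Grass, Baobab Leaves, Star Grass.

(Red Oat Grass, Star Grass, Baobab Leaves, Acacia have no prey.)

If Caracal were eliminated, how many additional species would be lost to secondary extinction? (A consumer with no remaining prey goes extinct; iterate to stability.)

Remove Caracal.
Round 1: Cheetah (all prey gone) → extinct.
No further losses. Total secondary extinctions: 1.

1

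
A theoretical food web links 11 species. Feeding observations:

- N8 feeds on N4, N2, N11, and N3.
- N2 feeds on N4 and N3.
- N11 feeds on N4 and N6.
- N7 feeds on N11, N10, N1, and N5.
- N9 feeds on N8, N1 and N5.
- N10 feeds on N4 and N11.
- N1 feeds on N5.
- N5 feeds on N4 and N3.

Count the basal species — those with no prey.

Basal species (no prey listed): N6, N3, N4.
Count: 3.

3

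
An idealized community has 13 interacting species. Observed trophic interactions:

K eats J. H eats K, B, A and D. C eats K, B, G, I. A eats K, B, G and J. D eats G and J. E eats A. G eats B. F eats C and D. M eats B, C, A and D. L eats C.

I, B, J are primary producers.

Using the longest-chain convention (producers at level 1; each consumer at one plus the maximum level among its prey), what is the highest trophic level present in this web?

4

Producers (level 1): I, B, J.
J → K → C → L gives L level 4.
No species has a prey at level 4, so no species reaches level 5.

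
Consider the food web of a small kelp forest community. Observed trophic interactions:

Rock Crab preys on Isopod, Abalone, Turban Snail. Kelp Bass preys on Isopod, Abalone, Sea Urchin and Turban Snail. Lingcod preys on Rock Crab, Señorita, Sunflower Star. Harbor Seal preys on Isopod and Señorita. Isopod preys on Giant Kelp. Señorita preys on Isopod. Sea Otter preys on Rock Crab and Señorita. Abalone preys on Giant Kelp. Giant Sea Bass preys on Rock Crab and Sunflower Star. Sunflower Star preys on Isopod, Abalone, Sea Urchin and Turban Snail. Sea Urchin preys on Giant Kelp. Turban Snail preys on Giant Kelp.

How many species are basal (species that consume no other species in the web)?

Basal species (no prey listed): Giant Kelp.
Count: 1.

1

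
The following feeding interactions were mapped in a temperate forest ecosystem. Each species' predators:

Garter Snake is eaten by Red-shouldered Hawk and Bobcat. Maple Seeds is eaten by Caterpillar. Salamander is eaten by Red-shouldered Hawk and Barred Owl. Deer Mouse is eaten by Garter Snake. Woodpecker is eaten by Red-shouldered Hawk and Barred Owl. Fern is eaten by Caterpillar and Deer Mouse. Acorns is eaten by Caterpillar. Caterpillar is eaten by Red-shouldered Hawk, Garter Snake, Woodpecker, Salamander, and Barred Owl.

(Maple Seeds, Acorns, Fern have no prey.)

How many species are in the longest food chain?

4 species

One longest chain: Maple Seeds → Caterpillar → Salamander → Barred Owl.
It has 4 species and 3 links.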